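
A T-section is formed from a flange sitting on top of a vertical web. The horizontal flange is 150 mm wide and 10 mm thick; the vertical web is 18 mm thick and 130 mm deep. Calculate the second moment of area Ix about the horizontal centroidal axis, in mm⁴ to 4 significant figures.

Break the section into simple shapes (no overlaps), measuring from the bottom-left corner of the bounding box.
Flange: 150 × 10, A = 1 500 mm², y = 135 mm, Ī = 12 500 mm⁴.
Web: 18 × 130, A = 2 340 mm², y = 65 mm, Ī = 3 295 500 mm⁴.
Centroid: ȳ = ΣA·y / ΣA = 92.3438 mm.
Transfer each piece to the horizontal centroidal axis using Ī + A·d² with d = y − 92.3438:
  flange: d = 42.6563 mm → contributes +2 741 833 mm⁴
  web: d = -27.3438 mm → contributes +5 045 073 mm⁴
Total I = 7 786 906 mm⁴.

Ix ≈ 7.787 × 10⁶ mm⁴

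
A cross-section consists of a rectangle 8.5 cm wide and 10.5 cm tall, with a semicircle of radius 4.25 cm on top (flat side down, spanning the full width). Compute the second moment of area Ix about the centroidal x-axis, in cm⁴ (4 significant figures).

Split into non-overlapping primitives; take the origin at the lower-left of the bounding box.
Rectangular body: 8.5 × 10.5, A = 89.25 cm², y = 5.25 cm, Ī = 819.984 cm⁴.
Semicircular cap: semicircle r = 4.25, A = 28.3725 cm², y = 12.3038 cm, Ī = 35.8086 cm⁴.
Centroid: ȳ = ΣA·y / ΣA = 6.95148 cm.
Transfer each piece to the centroidal x-axis using Ī + A·d² with d = y − 6.95148:
  rectangular body: d = -1.70148 cm → contributes +1078.37 cm⁴
  semicircular cap: d = 5.35227 cm → contributes +848.591 cm⁴
Total I = 1926.96 cm⁴.

Ix ≈ 1927 cm⁴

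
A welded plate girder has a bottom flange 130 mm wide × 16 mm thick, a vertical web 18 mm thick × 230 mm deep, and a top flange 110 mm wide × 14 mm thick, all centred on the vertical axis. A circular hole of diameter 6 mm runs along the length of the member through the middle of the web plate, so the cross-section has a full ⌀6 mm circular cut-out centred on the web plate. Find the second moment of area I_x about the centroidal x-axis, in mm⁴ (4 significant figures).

I_x ≈ 7.211 × 10⁷ mm⁴

Break the section into simple shapes (no overlaps), measuring from the bottom-left corner of the bounding box.
Bottom plate: 130 × 16, A = 2 080 mm², y = 8 mm, Ī = 44373.3 mm⁴.
Web plate: 18 × 230, A = 4 140 mm², y = 131 mm, Ī = 18 250 500 mm⁴.
Top plate: 110 × 14, A = 1 540 mm², y = 253 mm, Ī = 25153.3 mm⁴.
Hole (subtracted): ⌀6, A = 28.2743 mm², y = 131 mm, Ī = 63.6173 mm⁴.
Centroid: ȳ = ΣA·y / ΣA = 122.21 mm.
Transfer each piece to the centroidal x-axis using Ī + A·d² with d = y − 122.21:
  bottom plate: d = -114.21 mm → contributes +27 175 850 mm⁴
  web plate: d = 8.78976 mm → contributes +18 570 356 mm⁴
  top plate: d = 130.79 mm → contributes +26 368 333 mm⁴
  hole: d = 8.78976 mm → contributes −2248.09 mm⁴
Total I = 72 112 291 mm⁴.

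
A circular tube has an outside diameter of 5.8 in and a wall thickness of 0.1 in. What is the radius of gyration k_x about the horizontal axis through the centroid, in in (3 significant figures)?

k_x ≈ 2.02 in

Treat the section as a set of non-overlapping primitives; coordinates are from the bounding-box lower-left.
Outer circle: ⌀5.8, A = 26.421 in², y = 2.9 in, Ī = 55.55 in⁴.
Bore (subtracted): ⌀5.6, A = 24.63 in², y = 2.9 in, Ī = 48.275 in⁴.
By symmetry the centroid is at mid-height, ȳ = 2.9 in.
All pieces are centred on the horizontal axis through the centroid, so I = ΣĪ (holes subtracted) = 7.2748 in⁴.
Radius of gyration: k = √(I/A) = √(7.2748 / 1.7907) = 2.0156 in.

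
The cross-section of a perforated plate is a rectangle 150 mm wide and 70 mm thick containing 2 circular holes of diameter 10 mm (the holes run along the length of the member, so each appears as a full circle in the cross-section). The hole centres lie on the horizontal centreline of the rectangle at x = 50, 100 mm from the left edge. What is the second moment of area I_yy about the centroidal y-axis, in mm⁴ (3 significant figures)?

I_yy ≈ 1.96 × 10⁷ mm⁴

Decompose the section into non-overlapping parts with the origin at the bottom-left of its bounding rectangle.
Plate: 150 × 70, A = 10 500 mm², x = 75 mm, Ī = 19 687 500 mm⁴.
Hole 1 (subtracted): ⌀10, A = 78.54 mm², x = 50 mm, Ī = 490.87 mm⁴.
Hole 2 (subtracted): ⌀10, A = 78.54 mm², x = 100 mm, Ī = 490.87 mm⁴.
By symmetry the centroid is at mid-width, x̄ = 75 mm.
Transfer each piece to the centroidal y-axis using Ī + A·d² with d = x − 75:
  plate: d = 0 mm → contributes +19 687 500 mm⁴
  hole 1: d = -25 mm → contributes −49 578 mm⁴
  hole 2: d = 25 mm → contributes −49 578 mm⁴
Total I = 19 588 343 mm⁴.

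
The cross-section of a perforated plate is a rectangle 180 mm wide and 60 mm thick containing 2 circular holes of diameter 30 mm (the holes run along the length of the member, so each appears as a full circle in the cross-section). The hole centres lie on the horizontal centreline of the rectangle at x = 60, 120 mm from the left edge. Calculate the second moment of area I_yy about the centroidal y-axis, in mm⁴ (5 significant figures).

Treat the section as a set of non-overlapping primitives; coordinates are from the bounding-box lower-left.
Plate: 180 × 60, A = 10 800 mm², x = 90 mm, Ī = 29 160 000 mm⁴.
Hole 1 (subtracted): ⌀30, A = 706.8583 mm², x = 60 mm, Ī = 39760.78 mm⁴.
Hole 2 (subtracted): ⌀30, A = 706.8583 mm², x = 120 mm, Ī = 39760.78 mm⁴.
By symmetry the centroid is at mid-width, x̄ = 90 mm.
Transfer each piece to the centroidal y-axis using Ī + A·d² with d = x − 90:
  plate: d = 0 mm → contributes +29 160 000 mm⁴
  hole 1: d = -30 mm → contributes −675933.3 mm⁴
  hole 2: d = 30 mm → contributes −675933.3 mm⁴
Total I = 27 808 133 mm⁴.

I_yy ≈ 2.7808 × 10⁷ mm⁴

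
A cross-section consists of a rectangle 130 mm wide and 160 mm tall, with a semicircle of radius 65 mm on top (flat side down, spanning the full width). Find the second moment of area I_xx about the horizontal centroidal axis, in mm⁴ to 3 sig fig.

I_xx ≈ 1.05 × 10⁸ mm⁴

Treat the section as a set of non-overlapping primitives; coordinates are from the bounding-box lower-left.
Rectangular body: 130 × 160, A = 20 800 mm², y = 80 mm, Ī = 44 373 333 mm⁴.
Semicircular cap: semicircle r = 65, A = 6636.6 mm², y = 187.59 mm, Ī = 1 959 230 mm⁴.
Centroid: ȳ = ΣA·y / ΣA = 106.02 mm.
Transfer each piece to the horizontal centroidal axis using Ī + A·d² with d = y − 106.02:
  rectangular body: d = -26.024 mm → contributes +58 460 184 mm⁴
  semicircular cap: d = 81.563 mm → contributes +46 109 225 mm⁴
Total I = 104 569 409 mm⁴.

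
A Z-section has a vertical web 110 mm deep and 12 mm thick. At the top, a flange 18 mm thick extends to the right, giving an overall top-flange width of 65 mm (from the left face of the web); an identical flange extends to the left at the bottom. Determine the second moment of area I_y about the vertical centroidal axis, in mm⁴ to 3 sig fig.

Treat the section as a set of non-overlapping primitives; coordinates are from the bounding-box lower-left.
Web: 12 × 110, A = 1 320 mm², x = 59 mm, Ī = 15 840 mm⁴.
Top flange (beyond web): 53 × 18, A = 954 mm², x = 91.5 mm, Ī = 223 316 mm⁴.
Bottom flange (beyond web): 53 × 18, A = 954 mm², x = 26.5 mm, Ī = 223 316 mm⁴.
Centroid: x̄ = ΣA·x / ΣA = 59 mm.
Transfer each piece to the vertical centroidal axis using Ī + A·d² with d = x − 59:
  web: d = 0 mm → contributes +15 840 mm⁴
  top flange (beyond web): d = 32.5 mm → contributes +1 230 978 mm⁴
  bottom flange (beyond web): d = -32.5 mm → contributes +1 230 978 mm⁴
Total I = 2 477 796 mm⁴.

I_y ≈ 2.48 × 10⁶ mm⁴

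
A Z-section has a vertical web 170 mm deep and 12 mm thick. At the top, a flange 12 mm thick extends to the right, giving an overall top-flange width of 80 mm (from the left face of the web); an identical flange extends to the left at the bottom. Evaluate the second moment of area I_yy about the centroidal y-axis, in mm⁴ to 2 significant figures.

I_yy ≈ 3.3 × 10⁶ mm⁴

Break the section into simple shapes (no overlaps), measuring from the bottom-left corner of the bounding box.
Web: 12 × 170, A = 2 040 mm², x = 74 mm, Ī = 24 480 mm⁴.
Top flange (beyond web): 68 × 12, A = 816 mm², x = 114 mm, Ī = 314 432 mm⁴.
Bottom flange (beyond web): 68 × 12, A = 816 mm², x = 34 mm, Ī = 314 432 mm⁴.
Centroid: x̄ = ΣA·x / ΣA = 74 mm.
Transfer each piece to the centroidal y-axis using Ī + A·d² with d = x − 74:
  web: d = 0 mm → contributes +24 480 mm⁴
  top flange (beyond web): d = 40 mm → contributes +1 620 032 mm⁴
  bottom flange (beyond web): d = -40 mm → contributes +1 620 032 mm⁴
Total I = 3 264 544 mm⁴.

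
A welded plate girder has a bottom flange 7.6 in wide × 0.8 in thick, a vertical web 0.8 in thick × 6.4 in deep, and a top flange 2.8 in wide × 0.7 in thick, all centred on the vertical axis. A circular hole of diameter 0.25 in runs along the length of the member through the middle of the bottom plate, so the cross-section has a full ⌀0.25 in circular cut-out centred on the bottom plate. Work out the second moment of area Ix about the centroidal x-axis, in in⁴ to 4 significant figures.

Decompose the section into non-overlapping parts with the origin at the bottom-left of its bounding rectangle.
Bottom plate: 7.6 × 0.8, A = 6.08 in², y = 0.4 in, Ī = 0.324267 in⁴.
Web plate: 0.8 × 6.4, A = 5.12 in², y = 4 in, Ī = 17.4763 in⁴.
Top plate: 2.8 × 0.7, A = 1.96 in², y = 7.55 in, Ī = 0.0800333 in⁴.
Hole (subtracted): ⌀0.25, A = 0.0490874 in², y = 0.4 in, Ī = 0.000191748 in⁴.
Centroid: ȳ = ΣA·y / ΣA = 2.87473 in.
Transfer each piece to the centroidal x-axis using Ī + A·d² with d = y − 2.87473:
  bottom plate: d = -2.47473 in → contributes +37.56 in⁴
  web plate: d = 1.12527 in → contributes +23.9593 in⁴
  top plate: d = 4.67527 in → contributes +42.922 in⁴
  hole: d = -2.47473 in → contributes −0.300818 in⁴
Total I = 104.141 in⁴.

Ix ≈ 104.1 in⁴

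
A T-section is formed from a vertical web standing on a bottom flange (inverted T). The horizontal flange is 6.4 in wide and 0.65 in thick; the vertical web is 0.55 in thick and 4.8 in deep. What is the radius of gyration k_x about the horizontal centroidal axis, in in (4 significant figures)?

Decompose the section into non-overlapping parts with the origin at the bottom-left of its bounding rectangle.
Flange: 6.4 × 0.65, A = 4.16 in², y = 0.325 in, Ī = 0.146467 in⁴.
Web: 0.55 × 4.8, A = 2.64 in², y = 3.05 in, Ī = 5.0688 in⁴.
Centroid: ȳ = ΣA·y / ΣA = 1.38294 in.
Transfer each piece to the horizontal centroidal axis using Ī + A·d² with d = y − 1.38294:
  flange: d = -1.05794 in → contributes +4.8025 in⁴
  web: d = 1.66706 in → contributes +12.4056 in⁴
Total I = 17.2081 in⁴.
Radius of gyration: k = √(I/A) = √(17.2081 / 6.8) = 1.59079 in.

k_x ≈ 1.591 in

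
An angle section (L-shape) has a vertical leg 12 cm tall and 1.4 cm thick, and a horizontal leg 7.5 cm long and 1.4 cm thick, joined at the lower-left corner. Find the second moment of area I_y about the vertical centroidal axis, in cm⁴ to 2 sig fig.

Treat the section as a set of non-overlapping primitives; coordinates are from the bounding-box lower-left.
Vertical leg: 1.4 × 12, A = 16.8 cm², x = 0.7 cm, Ī = 2.744 cm⁴.
Horizontal leg (remainder): 6.1 × 1.4, A = 8.54 cm², x = 4.45 cm, Ī = 26.48 cm⁴.
Centroid: x̄ = ΣA·x / ΣA = 1.964 cm.
Transfer each piece to the vertical centroidal axis using Ī + A·d² with d = x − 1.964:
  vertical leg: d = -1.264 cm → contributes +29.58 cm⁴
  horizontal leg (remainder): d = 2.486 cm → contributes +79.27 cm⁴
Total I = 108.8 cm⁴.

I_y ≈ 110 cm⁴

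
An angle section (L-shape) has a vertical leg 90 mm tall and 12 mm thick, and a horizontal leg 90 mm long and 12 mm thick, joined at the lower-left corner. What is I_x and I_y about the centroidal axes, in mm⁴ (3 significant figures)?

Split into non-overlapping primitives; take the origin at the lower-left of the bounding box.
Vertical leg: 12 × 90, A = 1 080 mm², y = 45 mm, Ī = 729 000 mm⁴.
Horizontal leg (remainder): 78 × 12, A = 936 mm², y = 6 mm, Ī = 11 232 mm⁴.
Centroid: ȳ = ΣA·y / ΣA = 26.893 mm.
Transfer each piece to the centroidal x-axis using Ī + A·d² with d = y − 26.893:
  vertical leg: d = 18.107 mm → contributes +1 083 098 mm⁴
  horizontal leg (remainder): d = -20.893 mm → contributes +419 807 mm⁴
Total I = 1 502 905 mm⁴.
For the y-axis: x̄ = 26.893 mm.
Repeating about the centroidal y-axis gives I_y = 1 502 905 mm⁴.

I_x ≈ 1.50 × 10⁶ mm⁴, I_y ≈ 1.50 × 10⁶ mm⁴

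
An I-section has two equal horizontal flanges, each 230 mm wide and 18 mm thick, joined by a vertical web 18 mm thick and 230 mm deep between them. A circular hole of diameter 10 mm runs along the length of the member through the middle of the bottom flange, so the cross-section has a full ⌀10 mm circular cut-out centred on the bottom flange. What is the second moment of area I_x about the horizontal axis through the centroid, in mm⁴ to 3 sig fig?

Treat the section as a set of non-overlapping primitives; coordinates are from the bounding-box lower-left.
Bottom flange: 230 × 18, A = 4 140 mm², y = 9 mm, Ī = 111 780 mm⁴.
Web: 18 × 230, A = 4 140 mm², y = 133 mm, Ī = 18 250 500 mm⁴.
Top flange: 230 × 18, A = 4 140 mm², y = 257 mm, Ī = 111 780 mm⁴.
Hole (subtracted): ⌀10, A = 78.54 mm², y = 9 mm, Ī = 490.87 mm⁴.
Centroid: ȳ = ΣA·y / ΣA = 133.79 mm.
Transfer each piece to the horizontal axis through the centroid using Ī + A·d² with d = y − 133.79:
  bottom flange: d = -124.79 mm → contributes +64 581 207 mm⁴
  web: d = -0.78912 mm → contributes +18 253 078 mm⁴
  top flange: d = 123.21 mm → contributes +62 960 789 mm⁴
  hole: d = -124.79 mm → contributes −1 223 538 mm⁴
Total I = 144 571 536 mm⁴.

I_x ≈ 1.45 × 10⁸ mm⁴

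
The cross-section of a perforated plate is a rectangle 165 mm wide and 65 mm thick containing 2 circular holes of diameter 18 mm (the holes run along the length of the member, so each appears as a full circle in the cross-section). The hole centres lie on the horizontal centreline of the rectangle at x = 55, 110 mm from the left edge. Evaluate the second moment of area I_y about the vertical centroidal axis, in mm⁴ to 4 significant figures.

I_y ≈ 2.394 × 10⁷ mm⁴

Break the section into simple shapes (no overlaps), measuring from the bottom-left corner of the bounding box.
Plate: 165 × 65, A = 10 725 mm², x = 82.5 mm, Ī = 24 332 344 mm⁴.
Hole 1 (subtracted): ⌀18, A = 254.469 mm², x = 55 mm, Ī = 5 153 mm⁴.
Hole 2 (subtracted): ⌀18, A = 254.469 mm², x = 110 mm, Ī = 5 153 mm⁴.
By symmetry the centroid is at mid-width, x̄ = 82.5 mm.
Transfer each piece to the vertical centroidal axis using Ī + A·d² with d = x − 82.5:
  plate: d = 0 mm → contributes +24 332 344 mm⁴
  hole 1: d = -27.5 mm → contributes −197 595 mm⁴
  hole 2: d = 27.5 mm → contributes −197 595 mm⁴
Total I = 23 937 153 mm⁴.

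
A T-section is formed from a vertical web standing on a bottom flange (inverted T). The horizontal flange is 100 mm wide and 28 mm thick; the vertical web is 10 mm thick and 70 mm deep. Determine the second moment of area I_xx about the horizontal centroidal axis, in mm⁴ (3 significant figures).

Decompose the section into non-overlapping parts with the origin at the bottom-left of its bounding rectangle.
Flange: 100 × 28, A = 2 800 mm², y = 14 mm, Ī = 182 933 mm⁴.
Web: 10 × 70, A = 700 mm², y = 63 mm, Ī = 285 833 mm⁴.
Centroid: ȳ = ΣA·y / ΣA = 23.8 mm.
Transfer each piece to the horizontal centroidal axis using Ī + A·d² with d = y − 23.8:
  flange: d = -9.8 mm → contributes +451 845 mm⁴
  web: d = 39.2 mm → contributes +1 361 481 mm⁴
Total I = 1 813 327 mm⁴.

I_xx ≈ 1.81 × 10⁶ mm⁴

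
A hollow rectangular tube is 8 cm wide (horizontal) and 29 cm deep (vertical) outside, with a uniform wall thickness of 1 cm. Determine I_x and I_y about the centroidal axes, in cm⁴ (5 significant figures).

I_x ≈ 6417.8 cm⁴, I_y ≈ 751.33 cm⁴

Treat the section as a set of non-overlapping primitives; coordinates are from the bounding-box lower-left.
Outer rectangle: 8 × 29, A = 232 cm², y = 14.5 cm, Ī = 16259.33 cm⁴.
Inner void (subtracted): 6 × 27, A = 162 cm², y = 14.5 cm, Ī = 9841.5 cm⁴.
By symmetry the centroid is at mid-height, ȳ = 14.5 cm.
All pieces are centred on the centroidal x-axis, so I = ΣĪ (holes subtracted) = 6417.833 cm⁴.
Repeating about the centroidal y-axis gives I_y = 751.3333 cm⁴.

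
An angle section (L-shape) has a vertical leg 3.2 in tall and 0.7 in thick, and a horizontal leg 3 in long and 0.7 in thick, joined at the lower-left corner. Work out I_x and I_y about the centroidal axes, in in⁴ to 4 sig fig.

I_x ≈ 3.441 in⁴, I_y ≈ 2.909 in⁴

Treat the section as a set of non-overlapping primitives; coordinates are from the bounding-box lower-left.
Vertical leg: 0.7 × 3.2, A = 2.24 in², y = 1.6 in, Ī = 1.91147 in⁴.
Horizontal leg (remainder): 2.3 × 0.7, A = 1.61 in², y = 0.35 in, Ī = 0.0657417 in⁴.
Centroid: ȳ = ΣA·y / ΣA = 1.07727 in.
Transfer each piece to the centroidal x-axis using Ī + A·d² with d = y − 1.07727:
  vertical leg: d = 0.522727 in → contributes +2.52353 in⁴
  horizontal leg (remainder): d = -0.727273 in → contributes +0.917312 in⁴
Total I = 3.44084 in⁴.
For the y-axis: x̄ = 0.977273 in.
Repeating about the centroidal y-axis gives I_y = 2.90884 in⁴.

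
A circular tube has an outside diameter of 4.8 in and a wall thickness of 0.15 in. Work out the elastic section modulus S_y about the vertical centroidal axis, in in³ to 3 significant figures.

S_y ≈ 2.47 in³

Decompose the section into non-overlapping parts with the origin at the bottom-left of its bounding rectangle.
Outer circle: ⌀4.8, A = 18.096 in², x = 2.4 in, Ī = 26.058 in⁴.
Bore (subtracted): ⌀4.5, A = 15.904 in², x = 2.4 in, Ī = 20.129 in⁴.
By symmetry the centroid is at mid-width, x̄ = 2.4 in.
All pieces are centred on the vertical centroidal axis, so I = ΣĪ (holes subtracted) = 5.9287 in⁴.
Extreme fibre distance c = 2.4 in; S = I/c = 2.4703 in³.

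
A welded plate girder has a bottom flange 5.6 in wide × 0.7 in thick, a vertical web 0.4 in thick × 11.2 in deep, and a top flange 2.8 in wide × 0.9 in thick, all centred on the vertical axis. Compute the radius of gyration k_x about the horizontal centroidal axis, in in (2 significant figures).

Treat the section as a set of non-overlapping primitives; coordinates are from the bounding-box lower-left.
Bottom plate: 5.6 × 0.7, A = 3.92 in², y = 0.35 in, Ī = 0.1601 in⁴.
Web plate: 0.4 × 11.2, A = 4.48 in², y = 6.3 in, Ī = 46.83 in⁴.
Top plate: 2.8 × 0.9, A = 2.52 in², y = 12.35 in, Ī = 0.1701 in⁴.
Centroid: ȳ = ΣA·y / ΣA = 5.56 in.
Transfer each piece to the horizontal centroidal axis using Ī + A·d² with d = y − 5.56:
  bottom plate: d = -5.21 in → contributes +106.6 in⁴
  web plate: d = 0.7397 in → contributes +49.28 in⁴
  top plate: d = 6.79 in → contributes +116.3 in⁴
Total I = 272.2 in⁴.
Radius of gyration: k = √(I/A) = √(272.2 / 10.92) = 4.993 in.

k_x ≈ 5.0 in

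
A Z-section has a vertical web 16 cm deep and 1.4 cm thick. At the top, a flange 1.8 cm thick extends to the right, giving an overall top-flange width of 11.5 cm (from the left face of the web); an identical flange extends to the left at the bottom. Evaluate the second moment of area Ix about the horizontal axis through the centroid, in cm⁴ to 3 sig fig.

Ix ≈ 2320 cm⁴

Decompose the section into non-overlapping parts with the origin at the bottom-left of its bounding rectangle.
Web: 1.4 × 16, A = 22.4 cm², y = 8 cm, Ī = 477.87 cm⁴.
Top flange (beyond web): 10.1 × 1.8, A = 18.18 cm², y = 15.1 cm, Ī = 4.9086 cm⁴.
Bottom flange (beyond web): 10.1 × 1.8, A = 18.18 cm², y = 0.9 cm, Ī = 4.9086 cm⁴.
Centroid: ȳ = ΣA·y / ΣA = 8 cm.
Transfer each piece to the horizontal axis through the centroid using Ī + A·d² with d = y − 8:
  web: d = 0 cm → contributes +477.87 cm⁴
  top flange (beyond web): d = 7.1 cm → contributes +921.36 cm⁴
  bottom flange (beyond web): d = -7.1 cm → contributes +921.36 cm⁴
Total I = 2320.6 cm⁴.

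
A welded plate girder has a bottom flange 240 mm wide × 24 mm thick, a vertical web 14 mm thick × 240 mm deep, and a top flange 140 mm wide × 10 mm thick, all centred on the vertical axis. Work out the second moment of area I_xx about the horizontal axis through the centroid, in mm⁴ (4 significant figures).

I_xx ≈ 1.061 × 10⁸ mm⁴

Break the section into simple shapes (no overlaps), measuring from the bottom-left corner of the bounding box.
Bottom plate: 240 × 24, A = 5 760 mm², y = 12 mm, Ī = 276 480 mm⁴.
Web plate: 14 × 240, A = 3 360 mm², y = 144 mm, Ī = 16 128 000 mm⁴.
Top plate: 140 × 10, A = 1 400 mm², y = 269 mm, Ī = 11666.7 mm⁴.
Centroid: ȳ = ΣA·y / ΣA = 88.3612 mm.
Transfer each piece to the horizontal axis through the centroid using Ī + A·d² with d = y − 88.3612:
  bottom plate: d = -76.3612 mm → contributes +33 863 244 mm⁴
  web plate: d = 55.6388 mm → contributes +26 529 465 mm⁴
  top plate: d = 180.639 mm → contributes +45 694 185 mm⁴
Total I = 106 086 894 mm⁴.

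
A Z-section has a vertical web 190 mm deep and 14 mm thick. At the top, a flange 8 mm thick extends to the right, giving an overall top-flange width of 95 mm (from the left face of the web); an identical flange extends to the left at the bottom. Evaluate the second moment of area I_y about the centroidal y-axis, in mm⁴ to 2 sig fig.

Break the section into simple shapes (no overlaps), measuring from the bottom-left corner of the bounding box.
Web: 14 × 190, A = 2 660 mm², x = 88 mm, Ī = 43 447 mm⁴.
Top flange (beyond web): 81 × 8, A = 648 mm², x = 135.5 mm, Ī = 354 294 mm⁴.
Bottom flange (beyond web): 81 × 8, A = 648 mm², x = 40.5 mm, Ī = 354 294 mm⁴.
Centroid: x̄ = ΣA·x / ΣA = 88 mm.
Transfer each piece to the centroidal y-axis using Ī + A·d² with d = x − 88:
  web: d = 0 mm → contributes +43 447 mm⁴
  top flange (beyond web): d = 47.5 mm → contributes +1 816 344 mm⁴
  bottom flange (beyond web): d = -47.5 mm → contributes +1 816 344 mm⁴
Total I = 3 676 135 mm⁴.

I_y ≈ 3.7 × 10⁶ mm⁴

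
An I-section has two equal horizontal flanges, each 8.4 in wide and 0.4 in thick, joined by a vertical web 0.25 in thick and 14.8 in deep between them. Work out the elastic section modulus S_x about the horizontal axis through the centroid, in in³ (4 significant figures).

S_x ≈ 58.43 in³

Treat the section as a set of non-overlapping primitives; coordinates are from the bounding-box lower-left.
Bottom flange: 8.4 × 0.4, A = 3.36 in², y = 0.2 in, Ī = 0.0448 in⁴.
Web: 0.25 × 14.8, A = 3.7 in², y = 7.8 in, Ī = 67.5373 in⁴.
Top flange: 8.4 × 0.4, A = 3.36 in², y = 15.4 in, Ī = 0.0448 in⁴.
By symmetry the centroid is at mid-height, ȳ = 7.8 in.
Transfer each piece to the horizontal axis through the centroid using Ī + A·d² with d = y − 7.8:
  bottom flange: d = -7.6 in → contributes +194.118 in⁴
  web: d = 0 in → contributes +67.5373 in⁴
  top flange: d = 7.6 in → contributes +194.118 in⁴
Total I = 455.774 in⁴.
Extreme fibre distance c = 7.8 in; S = I/c = 58.4326 in³.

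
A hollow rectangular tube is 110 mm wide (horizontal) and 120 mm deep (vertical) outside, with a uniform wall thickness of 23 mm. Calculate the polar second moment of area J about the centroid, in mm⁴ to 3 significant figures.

J ≈ 2.54 × 10⁷ mm⁴

Split into non-overlapping primitives; take the origin at the lower-left of the bounding box.
Outer rectangle: 110 × 120, A = 13 200 mm², y = 60 mm, Ī = 15 840 000 mm⁴.
Inner void (subtracted): 64 × 74, A = 4 736 mm², y = 60 mm, Ī = 2 161 195 mm⁴.
By symmetry the centroid is at mid-height, ȳ = 60 mm.
All pieces are centred on the centroidal x-axis, so I = ΣĪ (holes subtracted) = 13 678 805 mm⁴.
Repeating about the centroidal y-axis gives I_y = 11 693 445 mm⁴.
Polar second moment: J = I_x + I_y = 25 372 251 mm⁴.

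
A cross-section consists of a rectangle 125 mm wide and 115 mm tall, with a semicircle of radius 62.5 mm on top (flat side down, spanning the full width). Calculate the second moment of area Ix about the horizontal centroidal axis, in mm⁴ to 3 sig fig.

Split into non-overlapping primitives; take the origin at the lower-left of the bounding box.
Rectangular body: 125 × 115, A = 14 375 mm², y = 57.5 mm, Ī = 15 842 448 mm⁴.
Semicircular cap: semicircle r = 62.5, A = 6135.9 mm², y = 141.53 mm, Ī = 1 674 758 mm⁴.
Centroid: ȳ = ΣA·y / ΣA = 82.637 mm.
Transfer each piece to the horizontal centroidal axis using Ī + A·d² with d = y − 82.637:
  rectangular body: d = -25.137 mm → contributes +24 925 312 mm⁴
  semicircular cap: d = 58.889 mm → contributes +22 953 736 mm⁴
Total I = 47 879 048 mm⁴.

Ix ≈ 4.79 × 10⁷ mm⁴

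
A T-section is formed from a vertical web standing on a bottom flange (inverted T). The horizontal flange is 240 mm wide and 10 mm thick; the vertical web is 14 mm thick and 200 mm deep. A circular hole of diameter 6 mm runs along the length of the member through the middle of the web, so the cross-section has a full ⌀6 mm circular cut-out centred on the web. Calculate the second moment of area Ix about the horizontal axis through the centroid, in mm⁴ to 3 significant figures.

Ix ≈ 2.35 × 10⁷ mm⁴

Treat the section as a set of non-overlapping primitives; coordinates are from the bounding-box lower-left.
Flange: 240 × 10, A = 2 400 mm², y = 5 mm, Ī = 20 000 mm⁴.
Web: 14 × 200, A = 2 800 mm², y = 110 mm, Ī = 9 333 333 mm⁴.
Hole (subtracted): ⌀6, A = 28.274 mm², y = 110 mm, Ī = 63.617 mm⁴.
Centroid: ȳ = ΣA·y / ΣA = 61.274 mm.
Transfer each piece to the horizontal axis through the centroid using Ī + A·d² with d = y − 61.274:
  flange: d = -56.274 mm → contributes +7 620 101 mm⁴
  web: d = 48.726 mm → contributes +15 981 290 mm⁴
  hole: d = 48.726 mm → contributes −67 195 mm⁴
Total I = 23 534 196 mm⁴.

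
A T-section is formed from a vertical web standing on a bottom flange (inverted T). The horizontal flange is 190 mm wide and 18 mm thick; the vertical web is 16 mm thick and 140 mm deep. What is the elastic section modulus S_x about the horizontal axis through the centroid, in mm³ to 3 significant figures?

S_x ≈ 1.04 × 10⁵ mm³

Split into non-overlapping primitives; take the origin at the lower-left of the bounding box.
Flange: 190 × 18, A = 3 420 mm², y = 9 mm, Ī = 92 340 mm⁴.
Web: 16 × 140, A = 2 240 mm², y = 88 mm, Ī = 3 658 667 mm⁴.
Centroid: ȳ = ΣA·y / ΣA = 40.265 mm.
Transfer each piece to the horizontal axis through the centroid using Ī + A·d² with d = y − 40.265:
  flange: d = -31.265 mm → contributes +3 435 395 mm⁴
  web: d = 47.735 mm → contributes +8 762 795 mm⁴
Total I = 12 198 189 mm⁴.
Extreme fibre distance c = 117.73 mm; S = I/c = 103 607 mm³.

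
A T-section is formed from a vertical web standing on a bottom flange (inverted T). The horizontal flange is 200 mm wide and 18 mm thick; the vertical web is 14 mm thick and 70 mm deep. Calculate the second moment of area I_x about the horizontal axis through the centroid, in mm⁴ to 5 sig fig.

I_x ≈ 1.9887 × 10⁶ mm⁴

Treat the section as a set of non-overlapping primitives; coordinates are from the bounding-box lower-left.
Flange: 200 × 18, A = 3 600 mm², y = 9 mm, Ī = 97 200 mm⁴.
Web: 14 × 70, A = 980 mm², y = 53 mm, Ī = 400166.7 mm⁴.
Centroid: ȳ = ΣA·y / ΣA = 18.41485 mm.
Transfer each piece to the horizontal axis through the centroid using Ī + A·d² with d = y − 18.41485:
  flange: d = -9.414847 mm → contributes +416301.6 mm⁴
  web: d = 34.58515 mm → contributes +1 572 377 mm⁴
Total I = 1 988 678 mm⁴.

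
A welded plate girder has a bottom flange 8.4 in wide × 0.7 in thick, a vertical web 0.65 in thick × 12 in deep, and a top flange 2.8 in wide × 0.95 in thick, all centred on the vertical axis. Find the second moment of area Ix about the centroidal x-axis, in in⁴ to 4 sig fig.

Ix ≈ 417.9 in⁴

Split into non-overlapping primitives; take the origin at the lower-left of the bounding box.
Bottom plate: 8.4 × 0.7, A = 5.88 in², y = 0.35 in, Ī = 0.2401 in⁴.
Web plate: 0.65 × 12, A = 7.8 in², y = 6.7 in, Ī = 93.6 in⁴.
Top plate: 2.8 × 0.95, A = 2.66 in², y = 13.175 in, Ī = 0.200054 in⁴.
Centroid: ȳ = ΣA·y / ΣA = 5.469 in.
Transfer each piece to the centroidal x-axis using Ī + A·d² with d = y − 5.469:
  bottom plate: d = -5.119 in → contributes +154.321 in⁴
  web plate: d = 1.231 in → contributes +105.42 in⁴
  top plate: d = 7.706 in → contributes +158.157 in⁴
Total I = 417.898 in⁴.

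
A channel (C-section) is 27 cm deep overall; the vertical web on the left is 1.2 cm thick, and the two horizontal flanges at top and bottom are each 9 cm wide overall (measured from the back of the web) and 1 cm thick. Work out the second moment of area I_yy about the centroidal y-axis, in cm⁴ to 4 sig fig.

I_yy ≈ 296.2 cm⁴

Split into non-overlapping primitives; take the origin at the lower-left of the bounding box.
Web: 1.2 × 27, A = 32.4 cm², x = 0.6 cm, Ī = 3.888 cm⁴.
Top flange (beyond web): 7.8 × 1, A = 7.8 cm², x = 5.1 cm, Ī = 39.546 cm⁴.
Bottom flange (beyond web): 7.8 × 1, A = 7.8 cm², x = 5.1 cm, Ī = 39.546 cm⁴.
Centroid: x̄ = ΣA·x / ΣA = 2.0625 cm.
Transfer each piece to the centroidal y-axis using Ī + A·d² with d = x − 2.0625:
  web: d = -1.4625 cm → contributes +73.1886 cm⁴
  top flange (beyond web): d = 3.0375 cm → contributes +111.512 cm⁴
  bottom flange (beyond web): d = 3.0375 cm → contributes +111.512 cm⁴
Total I = 296.213 cm⁴.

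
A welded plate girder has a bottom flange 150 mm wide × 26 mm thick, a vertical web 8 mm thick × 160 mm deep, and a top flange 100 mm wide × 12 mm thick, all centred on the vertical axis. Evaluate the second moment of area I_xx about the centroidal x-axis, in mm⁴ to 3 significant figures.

I_xx ≈ 3.50 × 10⁷ mm⁴

Split into non-overlapping primitives; take the origin at the lower-left of the bounding box.
Bottom plate: 150 × 26, A = 3 900 mm², y = 13 mm, Ī = 219 700 mm⁴.
Web plate: 8 × 160, A = 1 280 mm², y = 106 mm, Ī = 2 730 667 mm⁴.
Top plate: 100 × 12, A = 1 200 mm², y = 192 mm, Ī = 14 400 mm⁴.
Centroid: ȳ = ΣA·y / ΣA = 65.326 mm.
Transfer each piece to the centroidal x-axis using Ī + A·d² with d = y − 65.326:
  bottom plate: d = -52.326 mm → contributes +10 897 948 mm⁴
  web plate: d = 40.674 mm → contributes +4 848 264 mm⁴
  top plate: d = 126.67 mm → contributes +19 269 957 mm⁴
Total I = 35 016 169 mm⁴.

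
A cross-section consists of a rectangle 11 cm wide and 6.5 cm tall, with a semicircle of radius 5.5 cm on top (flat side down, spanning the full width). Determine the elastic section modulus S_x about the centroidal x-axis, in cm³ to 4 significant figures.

S_x ≈ 190.5 cm³

Treat the section as a set of non-overlapping primitives; coordinates are from the bounding-box lower-left.
Rectangular body: 11 × 6.5, A = 71.5 cm², y = 3.25 cm, Ī = 251.74 cm⁴.
Semicircular cap: semicircle r = 5.5, A = 47.5166 cm², y = 8.83427 cm, Ī = 100.434 cm⁴.
Centroid: ȳ = ΣA·y / ΣA = 5.47948 cm.
Transfer each piece to the centroidal x-axis using Ī + A·d² with d = y − 5.47948:
  rectangular body: d = -2.22948 cm → contributes +607.137 cm⁴
  semicircular cap: d = 3.35479 cm → contributes +635.215 cm⁴
Total I = 1242.35 cm⁴.
Extreme fibre distance c = 6.52052 cm; S = I/c = 190.53 cm³.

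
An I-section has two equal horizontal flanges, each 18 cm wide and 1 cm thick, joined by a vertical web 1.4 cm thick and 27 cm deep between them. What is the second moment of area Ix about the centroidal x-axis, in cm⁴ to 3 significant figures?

Ix ≈ 9360 cm⁴

Decompose the section into non-overlapping parts with the origin at the bottom-left of its bounding rectangle.
Bottom flange: 18 × 1, A = 18 cm², y = 0.5 cm, Ī = 1.5 cm⁴.
Web: 1.4 × 27, A = 37.8 cm², y = 14.5 cm, Ī = 2296.4 cm⁴.
Top flange: 18 × 1, A = 18 cm², y = 28.5 cm, Ī = 1.5 cm⁴.
By symmetry the centroid is at mid-height, ȳ = 14.5 cm.
Transfer each piece to the centroidal x-axis using Ī + A·d² with d = y − 14.5:
  bottom flange: d = -14 cm → contributes +3529.5 cm⁴
  web: d = 0 cm → contributes +2296.4 cm⁴
  top flange: d = 14 cm → contributes +3529.5 cm⁴
Total I = 9355.4 cm⁴.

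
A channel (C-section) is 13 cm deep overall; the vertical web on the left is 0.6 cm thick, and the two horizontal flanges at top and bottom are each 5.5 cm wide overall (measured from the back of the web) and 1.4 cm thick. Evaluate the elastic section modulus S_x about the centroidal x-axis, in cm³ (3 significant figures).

S_x ≈ 88.3 cm³

Decompose the section into non-overlapping parts with the origin at the bottom-left of its bounding rectangle.
Web: 0.6 × 13, A = 7.8 cm², y = 6.5 cm, Ī = 109.85 cm⁴.
Top flange (beyond web): 4.9 × 1.4, A = 6.86 cm², y = 12.3 cm, Ī = 1.1205 cm⁴.
Bottom flange (beyond web): 4.9 × 1.4, A = 6.86 cm², y = 0.7 cm, Ī = 1.1205 cm⁴.
By symmetry the centroid is at mid-height, ȳ = 6.5 cm.
Transfer each piece to the centroidal x-axis using Ī + A·d² with d = y − 6.5:
  web: d = 0 cm → contributes +109.85 cm⁴
  top flange (beyond web): d = 5.8 cm → contributes +231.89 cm⁴
  bottom flange (beyond web): d = -5.8 cm → contributes +231.89 cm⁴
Total I = 573.63 cm⁴.
Extreme fibre distance c = 6.5 cm; S = I/c = 88.251 cm³.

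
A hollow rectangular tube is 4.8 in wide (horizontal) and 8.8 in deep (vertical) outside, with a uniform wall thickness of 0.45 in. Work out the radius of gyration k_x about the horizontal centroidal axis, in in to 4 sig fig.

Treat the section as a set of non-overlapping primitives; coordinates are from the bounding-box lower-left.
Outer rectangle: 4.8 × 8.8, A = 42.24 in², y = 4.4 in, Ī = 272.589 in⁴.
Inner void (subtracted): 3.9 × 7.9, A = 30.81 in², y = 4.4 in, Ī = 160.238 in⁴.
By symmetry the centroid is at mid-height, ȳ = 4.4 in.
All pieces are centred on the horizontal centroidal axis, so I = ΣĪ (holes subtracted) = 112.351 in⁴.
Radius of gyration: k = √(I/A) = √(112.351 / 11.43) = 3.1352 in.

k_x ≈ 3.135 in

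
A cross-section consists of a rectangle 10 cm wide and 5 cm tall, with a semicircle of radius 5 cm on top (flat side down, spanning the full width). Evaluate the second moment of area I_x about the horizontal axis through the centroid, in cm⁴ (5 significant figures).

I_x ≈ 642.66 cm⁴

Split into non-overlapping primitives; take the origin at the lower-left of the bounding box.
Rectangular body: 10 × 5, A = 50 cm², y = 2.5 cm, Ī = 104.1667 cm⁴.
Semicircular cap: semicircle r = 5, A = 39.26991 cm², y = 7.122066 cm, Ī = 68.5981 cm⁴.
Centroid: ȳ = ΣA·y / ΣA = 4.533251 cm.
Transfer each piece to the horizontal axis through the centroid using Ī + A·d² with d = y − 4.533251:
  rectangular body: d = -2.033251 cm → contributes +310.8721 cm⁴
  semicircular cap: d = 2.588815 cm → contributes +331.7836 cm⁴
Total I = 642.6557 cm⁴.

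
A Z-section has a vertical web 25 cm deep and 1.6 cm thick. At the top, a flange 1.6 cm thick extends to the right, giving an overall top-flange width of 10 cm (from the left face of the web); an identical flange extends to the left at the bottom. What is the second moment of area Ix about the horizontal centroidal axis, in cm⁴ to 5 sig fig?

Ix ≈ 5768.7 cm⁴

Decompose the section into non-overlapping parts with the origin at the bottom-left of its bounding rectangle.
Web: 1.6 × 25, A = 40 cm², y = 12.5 cm, Ī = 2083.333 cm⁴.
Top flange (beyond web): 8.4 × 1.6, A = 13.44 cm², y = 24.2 cm, Ī = 2.8672 cm⁴.
Bottom flange (beyond web): 8.4 × 1.6, A = 13.44 cm², y = 0.8 cm, Ī = 2.8672 cm⁴.
Centroid: ȳ = ΣA·y / ΣA = 12.5 cm.
Transfer each piece to the horizontal centroidal axis using Ī + A·d² with d = y − 12.5:
  web: d = 0 cm → contributes +2083.333 cm⁴
  top flange (beyond web): d = 11.7 cm → contributes +1842.669 cm⁴
  bottom flange (beyond web): d = -11.7 cm → contributes +1842.669 cm⁴
Total I = 5768.671 cm⁴.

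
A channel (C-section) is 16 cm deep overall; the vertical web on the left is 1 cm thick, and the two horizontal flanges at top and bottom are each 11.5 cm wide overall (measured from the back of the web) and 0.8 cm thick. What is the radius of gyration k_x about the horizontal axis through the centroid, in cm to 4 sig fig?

Break the section into simple shapes (no overlaps), measuring from the bottom-left corner of the bounding box.
Web: 1 × 16, A = 16 cm², y = 8 cm, Ī = 341.333 cm⁴.
Top flange (beyond web): 10.5 × 0.8, A = 8.4 cm², y = 15.6 cm, Ī = 0.448 cm⁴.
Bottom flange (beyond web): 10.5 × 0.8, A = 8.4 cm², y = 0.4 cm, Ī = 0.448 cm⁴.
By symmetry the centroid is at mid-height, ȳ = 8 cm.
Transfer each piece to the horizontal axis through the centroid using Ī + A·d² with d = y − 8:
  web: d = 0 cm → contributes +341.333 cm⁴
  top flange (beyond web): d = 7.6 cm → contributes +485.632 cm⁴
  bottom flange (beyond web): d = -7.6 cm → contributes +485.632 cm⁴
Total I = 1312.6 cm⁴.
Radius of gyration: k = √(I/A) = √(1312.6 / 32.8) = 6.32599 cm.

k_x ≈ 6.326 cm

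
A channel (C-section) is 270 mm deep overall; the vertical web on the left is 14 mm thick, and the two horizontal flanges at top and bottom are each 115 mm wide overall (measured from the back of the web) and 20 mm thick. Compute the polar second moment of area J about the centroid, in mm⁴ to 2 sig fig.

Break the section into simple shapes (no overlaps), measuring from the bottom-left corner of the bounding box.
Web: 14 × 270, A = 3 780 mm², y = 135 mm, Ī = 22 963 500 mm⁴.
Top flange (beyond web): 101 × 20, A = 2 020 mm², y = 260 mm, Ī = 67 333 mm⁴.
Bottom flange (beyond web): 101 × 20, A = 2 020 mm², y = 10 mm, Ī = 67 333 mm⁴.
By symmetry the centroid is at mid-height, ȳ = 135 mm.
Transfer each piece to the centroidal x-axis using Ī + A·d² with d = y − 135:
  web: d = 0 mm → contributes +22 963 500 mm⁴
  top flange (beyond web): d = 125 mm → contributes +31 629 833 mm⁴
  bottom flange (beyond web): d = -125 mm → contributes +31 629 833 mm⁴
Total I = 86 223 167 mm⁴.
For the y-axis: x̄ = 36.71 mm.
Repeating about the centroidal y-axis gives I_y = 9 952 650 mm⁴.
Polar second moment: J = I_x + I_y = 96 175 817 mm⁴.

J ≈ 9.6 × 10⁷ mm⁴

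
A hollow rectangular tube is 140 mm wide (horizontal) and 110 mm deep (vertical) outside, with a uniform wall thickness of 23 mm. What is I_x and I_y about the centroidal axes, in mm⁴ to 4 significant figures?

Split into non-overlapping primitives; take the origin at the lower-left of the bounding box.
Outer rectangle: 140 × 110, A = 15 400 mm², y = 55 mm, Ī = 15 528 333 mm⁴.
Inner void (subtracted): 94 × 64, A = 6 016 mm², y = 55 mm, Ī = 2 053 461 mm⁴.
By symmetry the centroid is at mid-height, ȳ = 55 mm.
All pieces are centred on the centroidal x-axis, so I = ΣĪ (holes subtracted) = 13 474 872 mm⁴.
Repeating about the centroidal y-axis gives I_y = 20 723 552 mm⁴.

I_x ≈ 1.347 × 10⁷ mm⁴, I_y ≈ 2.072 × 10⁷ mm⁴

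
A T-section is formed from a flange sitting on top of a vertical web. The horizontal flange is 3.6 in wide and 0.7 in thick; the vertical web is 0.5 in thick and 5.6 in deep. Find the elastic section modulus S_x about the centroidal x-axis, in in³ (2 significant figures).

S_x ≈ 4.8 in³

Split into non-overlapping primitives; take the origin at the lower-left of the bounding box.
Flange: 3.6 × 0.7, A = 2.52 in², y = 5.95 in, Ī = 0.1029 in⁴.
Web: 0.5 × 5.6, A = 2.8 in², y = 2.8 in, Ī = 7.317 in⁴.
Centroid: ȳ = ΣA·y / ΣA = 4.292 in.
Transfer each piece to the centroidal x-axis using Ī + A·d² with d = y − 4.292:
  flange: d = 1.658 in → contributes +7.029 in⁴
  web: d = -1.492 in → contributes +13.55 in⁴
Total I = 20.58 in⁴.
Extreme fibre distance c = 4.292 in; S = I/c = 4.795 in³.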